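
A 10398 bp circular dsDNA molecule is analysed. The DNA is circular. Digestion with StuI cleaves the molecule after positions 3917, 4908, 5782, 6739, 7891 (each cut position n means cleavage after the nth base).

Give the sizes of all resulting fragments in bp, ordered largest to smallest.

6424, 1152, 991, 957, 874 bp

Circular molecule, 5 cuts → 5 fragments:
  4908 − 3917 = 991 bp
  5782 − 4908 = 874 bp
  6739 − 5782 = 957 bp
  7891 − 6739 = 1152 bp
  wrap: 10398 − 7891 + 3917 = 6424 bp
Sorted largest to smallest: 6424, 1152, 991, 957, 874 bp.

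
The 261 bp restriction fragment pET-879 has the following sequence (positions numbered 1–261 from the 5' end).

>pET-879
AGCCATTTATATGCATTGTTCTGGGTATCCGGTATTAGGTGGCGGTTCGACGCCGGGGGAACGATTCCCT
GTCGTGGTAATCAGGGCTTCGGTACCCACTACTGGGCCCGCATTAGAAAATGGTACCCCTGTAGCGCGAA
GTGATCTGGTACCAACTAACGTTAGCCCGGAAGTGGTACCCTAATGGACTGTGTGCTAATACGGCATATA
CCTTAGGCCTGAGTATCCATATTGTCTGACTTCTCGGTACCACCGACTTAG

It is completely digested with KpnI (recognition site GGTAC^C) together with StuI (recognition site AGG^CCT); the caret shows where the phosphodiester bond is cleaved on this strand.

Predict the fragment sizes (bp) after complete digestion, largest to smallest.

KpnI sites (GGTACC) start at positions 91, 122, 148, 175, 246.
KpnI cuts after base 5 of each site (before the last base), so after positions 95, 126, 152, 179, 250.
The StuI site (AGGCCT) starts at position 215.
StuI cuts after base 3 of each site, so after position 217.
Combined cut positions: 95, 126, 152, 179, 217, 250.
Linear molecule, 6 cuts → 7 fragments:
  1–95 → 95 bp
  96–126 → 31 bp
  127–152 → 26 bp
  153–179 → 27 bp
  180–217 → 38 bp
  218–250 → 33 bp
  251–261 → 11 bp
Sorted largest to smallest: 95, 38, 33, 31, 27, 26, 11 bp.

95, 38, 33, 31, 27, 26, 11 bp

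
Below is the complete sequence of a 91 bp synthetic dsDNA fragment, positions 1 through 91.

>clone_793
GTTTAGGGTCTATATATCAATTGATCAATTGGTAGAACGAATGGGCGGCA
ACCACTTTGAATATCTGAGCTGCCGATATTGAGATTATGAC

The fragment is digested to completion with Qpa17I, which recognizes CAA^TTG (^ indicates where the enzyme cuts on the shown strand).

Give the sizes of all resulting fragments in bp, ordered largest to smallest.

63, 20, 8 bp

Qpa17I sites (CAATTG) start at positions 18, 26.
Qpa17I cuts after base 3 of each site, so after positions 20, 28.
Linear molecule, 2 cuts → 3 fragments:
  1–20 → 20 bp
  21–28 → 8 bp
  29–91 → 63 bp
Sorted largest to smallest: 63, 20, 8 bp.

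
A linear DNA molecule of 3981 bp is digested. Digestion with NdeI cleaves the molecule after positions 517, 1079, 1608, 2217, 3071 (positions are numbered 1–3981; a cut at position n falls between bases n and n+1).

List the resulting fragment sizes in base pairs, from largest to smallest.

910, 854, 609, 562, 529, 517 bp

Linear molecule, 5 cuts → 6 fragments:
  517 − 0 = 517 bp
  1079 − 517 = 562 bp
  1608 − 1079 = 529 bp
  2217 − 1608 = 609 bp
  3071 − 2217 = 854 bp
  3981 − 3071 = 910 bp
Sorted largest to smallest: 910, 854, 609, 562, 529, 517 bp.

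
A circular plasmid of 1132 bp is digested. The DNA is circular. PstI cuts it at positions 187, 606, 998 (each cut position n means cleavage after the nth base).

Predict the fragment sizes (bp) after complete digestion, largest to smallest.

Circular molecule, 3 cuts → 3 fragments:
  606 − 187 = 419 bp
  998 − 606 = 392 bp
  wrap: 1132 − 998 + 187 = 321 bp
Sorted largest to smallest: 419, 392, 321 bp.

419, 392, 321 bp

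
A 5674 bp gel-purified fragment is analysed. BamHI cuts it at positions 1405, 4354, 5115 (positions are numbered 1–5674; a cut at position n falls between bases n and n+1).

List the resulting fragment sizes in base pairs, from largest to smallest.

2949, 1405, 761, 559 bp

Linear molecule, 3 cuts → 4 fragments:
  1405 − 0 = 1405 bp
  4354 − 1405 = 2949 bp
  5115 − 4354 = 761 bp
  5674 − 5115 = 559 bp
Sorted largest to smallest: 2949, 1405, 761, 559 bp.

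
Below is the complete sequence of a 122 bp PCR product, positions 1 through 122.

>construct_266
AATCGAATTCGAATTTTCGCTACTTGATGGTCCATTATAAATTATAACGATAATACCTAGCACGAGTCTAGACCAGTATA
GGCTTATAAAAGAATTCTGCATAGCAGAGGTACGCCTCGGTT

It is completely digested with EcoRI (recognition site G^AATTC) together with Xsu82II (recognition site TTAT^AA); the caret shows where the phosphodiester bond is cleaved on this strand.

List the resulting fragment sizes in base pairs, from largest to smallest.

EcoRI sites (GAATTC) start at positions 5, 92.
EcoRI cuts after the first base of each site, so after positions 5, 92.
Xsu82II sites (TTATAA) start at positions 35, 42, 84.
Xsu82II cuts after base 4 of each site, so after positions 38, 45, 87.
Combined cut positions: 5, 38, 45, 87, 92.
Linear molecule, 5 cuts → 6 fragments:
  1–5 → 5 bp
  6–38 → 33 bp
  39–45 → 7 bp
  46–87 → 42 bp
  88–92 → 5 bp
  93–122 → 30 bp
Sorted largest to smallest: 42, 33, 30, 7, 5, 5 bp.

42, 33, 30, 7, 5, 5 bp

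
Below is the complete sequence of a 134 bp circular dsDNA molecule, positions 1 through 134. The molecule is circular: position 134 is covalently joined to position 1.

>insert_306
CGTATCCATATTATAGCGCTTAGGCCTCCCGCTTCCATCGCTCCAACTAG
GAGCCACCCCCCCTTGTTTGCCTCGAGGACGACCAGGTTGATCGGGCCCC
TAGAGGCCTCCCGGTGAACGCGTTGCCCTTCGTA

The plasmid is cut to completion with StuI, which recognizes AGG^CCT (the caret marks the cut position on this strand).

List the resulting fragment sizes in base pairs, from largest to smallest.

StuI sites (AGGCCT) start at positions 22, 104.
StuI cuts after base 3 of each site, so after positions 24, 106.
Circular molecule, 2 cuts → 2 fragments:
  25–106 → 82 bp
  107–134 then 1–24 → 28 + 24 = 52 bp
Sorted largest to smallest: 82, 52 bp.

82, 52 bp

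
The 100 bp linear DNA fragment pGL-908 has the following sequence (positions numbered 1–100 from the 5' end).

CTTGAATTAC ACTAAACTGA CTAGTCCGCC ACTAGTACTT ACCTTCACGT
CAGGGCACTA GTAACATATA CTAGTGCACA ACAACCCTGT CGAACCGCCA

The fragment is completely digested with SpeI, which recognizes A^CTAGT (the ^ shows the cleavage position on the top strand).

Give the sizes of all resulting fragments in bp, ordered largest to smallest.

SpeI sites (ACTAGT) start at positions 20, 31, 57, 70.
SpeI cuts after the first base of each site, so after positions 20, 31, 57, 70.
Linear molecule, 4 cuts → 5 fragments:
  1–20 → 20 bp
  21–31 → 11 bp
  32–57 → 26 bp
  58–70 → 13 bp
  71–100 → 30 bp
Sorted largest to smallest: 30, 26, 20, 13, 11 bp.

30, 26, 20, 13, 11 bp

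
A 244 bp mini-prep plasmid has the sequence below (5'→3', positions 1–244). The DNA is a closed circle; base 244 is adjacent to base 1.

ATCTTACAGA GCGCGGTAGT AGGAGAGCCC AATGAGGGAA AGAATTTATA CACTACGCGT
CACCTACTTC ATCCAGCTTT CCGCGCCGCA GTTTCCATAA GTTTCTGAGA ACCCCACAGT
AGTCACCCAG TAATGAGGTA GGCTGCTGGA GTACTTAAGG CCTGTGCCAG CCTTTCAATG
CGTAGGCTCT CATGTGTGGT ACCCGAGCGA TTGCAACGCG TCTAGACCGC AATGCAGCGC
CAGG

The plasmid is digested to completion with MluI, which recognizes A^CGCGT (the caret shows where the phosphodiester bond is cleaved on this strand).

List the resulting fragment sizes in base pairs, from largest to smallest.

MluI sites (ACGCGT) start at positions 55, 216.
MluI cuts after the first base of each site, so after positions 55, 216.
Circular molecule, 2 cuts → 2 fragments:
  56–216 → 161 bp
  217–244 then 1–55 → 28 + 55 = 83 bp
Sorted largest to smallest: 161, 83 bp.

161, 83 bp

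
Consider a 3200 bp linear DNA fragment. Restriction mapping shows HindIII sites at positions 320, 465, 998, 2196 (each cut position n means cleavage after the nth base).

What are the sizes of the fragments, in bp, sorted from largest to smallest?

Linear molecule, 4 cuts → 5 fragments:
  320 − 0 = 320 bp
  465 − 320 = 145 bp
  998 − 465 = 533 bp
  2196 − 998 = 1198 bp
  3200 − 2196 = 1004 bp
Sorted largest to smallest: 1198, 1004, 533, 320, 145 bp.

1198, 1004, 533, 320, 145 bp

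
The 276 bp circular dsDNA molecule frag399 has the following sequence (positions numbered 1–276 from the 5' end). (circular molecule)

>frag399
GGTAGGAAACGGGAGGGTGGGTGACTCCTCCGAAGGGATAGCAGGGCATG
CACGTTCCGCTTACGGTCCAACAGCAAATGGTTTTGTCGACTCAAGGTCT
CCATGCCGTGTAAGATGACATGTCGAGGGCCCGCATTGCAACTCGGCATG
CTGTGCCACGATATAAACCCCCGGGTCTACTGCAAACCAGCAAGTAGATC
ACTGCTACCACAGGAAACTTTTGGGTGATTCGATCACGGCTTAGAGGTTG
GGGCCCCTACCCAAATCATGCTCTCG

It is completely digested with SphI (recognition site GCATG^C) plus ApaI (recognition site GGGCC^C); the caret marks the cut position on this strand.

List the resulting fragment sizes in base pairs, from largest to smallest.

SphI sites (GCATGC) start at positions 46, 146.
SphI cuts after base 5 of each site (before the last base), so after positions 50, 150.
ApaI sites (GGGCCC) start at positions 127, 251.
ApaI cuts after base 5 of each site (before the last base), so after positions 131, 255.
Combined cut positions: 50, 131, 150, 255.
Circular molecule, 4 cuts → 4 fragments:
  51–131 → 81 bp
  132–150 → 19 bp
  151–255 → 105 bp
  256–276 then 1–50 → 21 + 50 = 71 bp
Sorted largest to smallest: 105, 81, 71, 19 bp.

105, 81, 71, 19 bp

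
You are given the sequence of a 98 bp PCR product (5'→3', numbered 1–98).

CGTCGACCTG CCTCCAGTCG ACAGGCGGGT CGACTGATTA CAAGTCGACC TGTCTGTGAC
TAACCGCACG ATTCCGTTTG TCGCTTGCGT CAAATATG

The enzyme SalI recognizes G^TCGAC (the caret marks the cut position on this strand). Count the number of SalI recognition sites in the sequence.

GTCGAC occurs starting at positions 2, 17, 29, 44.
SalI cuts at 4 sites.

4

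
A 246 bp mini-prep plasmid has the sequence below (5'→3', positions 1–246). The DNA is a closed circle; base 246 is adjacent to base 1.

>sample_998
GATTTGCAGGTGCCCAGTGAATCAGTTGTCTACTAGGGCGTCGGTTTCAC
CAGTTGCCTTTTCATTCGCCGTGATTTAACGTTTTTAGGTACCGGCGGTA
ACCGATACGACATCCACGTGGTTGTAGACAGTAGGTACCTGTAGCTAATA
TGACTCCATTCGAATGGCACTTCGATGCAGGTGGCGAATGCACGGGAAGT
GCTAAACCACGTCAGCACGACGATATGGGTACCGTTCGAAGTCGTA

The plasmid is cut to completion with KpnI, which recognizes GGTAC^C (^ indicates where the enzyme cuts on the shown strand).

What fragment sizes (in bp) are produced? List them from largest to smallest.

106, 94, 46 bp

KpnI sites (GGTACC) start at positions 88, 134, 228.
KpnI cuts after base 5 of each site (before the last base), so after positions 92, 138, 232.
Circular molecule, 3 cuts → 3 fragments:
  93–138 → 46 bp
  139–232 → 94 bp
  233–246 then 1–92 → 14 + 92 = 106 bp
Sorted largest to smallest: 106, 94, 46 bp.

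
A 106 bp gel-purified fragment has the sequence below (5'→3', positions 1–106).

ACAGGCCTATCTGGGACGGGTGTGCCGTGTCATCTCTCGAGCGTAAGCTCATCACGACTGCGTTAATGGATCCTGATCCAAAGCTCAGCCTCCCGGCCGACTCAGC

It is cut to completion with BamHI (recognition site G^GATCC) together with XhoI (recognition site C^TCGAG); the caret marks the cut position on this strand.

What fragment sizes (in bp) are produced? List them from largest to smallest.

38, 36, 32 bp

The BamHI site (GGATCC) starts at position 68.
BamHI cuts after the first base of each site, so after position 68.
The XhoI site (CTCGAG) starts at position 36.
XhoI cuts after the first base of each site, so after position 36.
Combined cut positions: 36, 68.
Linear molecule, 2 cuts → 3 fragments:
  1–36 → 36 bp
  37–68 → 32 bp
  69–106 → 38 bp
Sorted largest to smallest: 38, 36, 32 bp.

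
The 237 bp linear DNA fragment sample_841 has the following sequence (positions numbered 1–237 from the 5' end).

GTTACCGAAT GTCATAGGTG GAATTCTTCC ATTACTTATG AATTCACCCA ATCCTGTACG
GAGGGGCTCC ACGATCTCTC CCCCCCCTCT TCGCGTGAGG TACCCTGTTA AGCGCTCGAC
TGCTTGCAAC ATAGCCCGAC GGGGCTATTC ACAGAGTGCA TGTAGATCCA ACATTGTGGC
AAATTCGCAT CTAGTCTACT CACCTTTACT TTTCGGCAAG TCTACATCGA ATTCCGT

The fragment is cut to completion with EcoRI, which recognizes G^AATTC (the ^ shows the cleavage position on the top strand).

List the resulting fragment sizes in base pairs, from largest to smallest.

EcoRI sites (GAATTC) start at positions 21, 40, 229.
EcoRI cuts after the first base of each site, so after positions 21, 40, 229.
Linear molecule, 3 cuts → 4 fragments:
  1–21 → 21 bp
  22–40 → 19 bp
  41–229 → 189 bp
  230–237 → 8 bp
Sorted largest to smallest: 189, 21, 19, 8 bp.

189, 21, 19, 8 bp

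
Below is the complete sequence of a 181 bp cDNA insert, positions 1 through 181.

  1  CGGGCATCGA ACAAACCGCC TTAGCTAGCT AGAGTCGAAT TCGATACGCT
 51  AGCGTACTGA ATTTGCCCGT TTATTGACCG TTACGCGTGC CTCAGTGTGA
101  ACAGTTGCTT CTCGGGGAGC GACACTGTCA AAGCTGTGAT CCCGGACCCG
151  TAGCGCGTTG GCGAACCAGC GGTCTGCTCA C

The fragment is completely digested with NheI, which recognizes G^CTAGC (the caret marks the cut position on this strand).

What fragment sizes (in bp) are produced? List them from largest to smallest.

133, 24, 24 bp

NheI sites (GCTAGC) start at positions 24, 48.
NheI cuts after the first base of each site, so after positions 24, 48.
Linear molecule, 2 cuts → 3 fragments:
  1–24 → 24 bp
  25–48 → 24 bp
  49–181 → 133 bp
Sorted largest to smallest: 133, 24, 24 bp.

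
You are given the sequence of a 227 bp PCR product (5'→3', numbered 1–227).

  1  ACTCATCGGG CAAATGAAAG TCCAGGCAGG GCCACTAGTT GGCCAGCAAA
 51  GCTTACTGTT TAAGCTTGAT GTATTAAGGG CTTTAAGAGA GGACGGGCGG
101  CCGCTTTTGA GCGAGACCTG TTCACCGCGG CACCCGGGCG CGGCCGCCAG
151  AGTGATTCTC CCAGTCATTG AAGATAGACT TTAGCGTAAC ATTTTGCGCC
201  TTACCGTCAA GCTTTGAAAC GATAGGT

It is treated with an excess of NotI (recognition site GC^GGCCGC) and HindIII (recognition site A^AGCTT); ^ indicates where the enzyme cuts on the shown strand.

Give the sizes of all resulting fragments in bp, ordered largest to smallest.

NotI sites (GCGGCCGC) start at positions 97, 140.
NotI cuts after base 2 of each site, so after positions 98, 141.
HindIII sites (AAGCTT) start at positions 49, 62, 209.
HindIII cuts after the first base of each site, so after positions 49, 62, 209.
Combined cut positions: 49, 62, 98, 141, 209.
Linear molecule, 5 cuts → 6 fragments:
  1–49 → 49 bp
  50–62 → 13 bp
  63–98 → 36 bp
  99–141 → 43 bp
  142–209 → 68 bp
  210–227 → 18 bp
Sorted largest to smallest: 68, 49, 43, 36, 18, 13 bp.

68, 49, 43, 36, 18, 13 bp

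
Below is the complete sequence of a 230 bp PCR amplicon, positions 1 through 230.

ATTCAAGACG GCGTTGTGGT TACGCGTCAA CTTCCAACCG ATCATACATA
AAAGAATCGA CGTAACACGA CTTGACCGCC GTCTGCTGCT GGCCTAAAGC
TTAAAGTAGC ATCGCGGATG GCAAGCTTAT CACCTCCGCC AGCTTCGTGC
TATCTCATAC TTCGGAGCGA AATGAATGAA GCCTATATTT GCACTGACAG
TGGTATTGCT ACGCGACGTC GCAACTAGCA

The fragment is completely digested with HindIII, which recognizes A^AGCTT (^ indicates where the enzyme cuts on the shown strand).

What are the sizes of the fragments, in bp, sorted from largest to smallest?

HindIII sites (AAGCTT) start at positions 97, 123.
HindIII cuts after the first base of each site, so after positions 97, 123.
Linear molecule, 2 cuts → 3 fragments:
  1–97 → 97 bp
  98–123 → 26 bp
  124–230 → 107 bp
Sorted largest to smallest: 107, 97, 26 bp.

107, 97, 26 bp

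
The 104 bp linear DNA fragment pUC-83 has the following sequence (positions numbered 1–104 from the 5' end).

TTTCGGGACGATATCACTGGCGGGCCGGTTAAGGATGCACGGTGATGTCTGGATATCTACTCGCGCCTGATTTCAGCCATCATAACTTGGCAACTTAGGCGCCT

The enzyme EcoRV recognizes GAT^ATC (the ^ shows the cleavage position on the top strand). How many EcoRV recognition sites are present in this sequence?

2

GATATC occurs starting at positions 10, 52.
EcoRV cuts at 2 sites.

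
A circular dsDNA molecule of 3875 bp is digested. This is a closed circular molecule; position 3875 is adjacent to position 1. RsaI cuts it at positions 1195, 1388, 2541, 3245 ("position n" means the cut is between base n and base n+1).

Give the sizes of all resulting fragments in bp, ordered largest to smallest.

Circular molecule, 4 cuts → 4 fragments:
  1388 − 1195 = 193 bp
  2541 − 1388 = 1153 bp
  3245 − 2541 = 704 bp
  wrap: 3875 − 3245 + 1195 = 1825 bp
Sorted largest to smallest: 1825, 1153, 704, 193 bp.

1825, 1153, 704, 193 bp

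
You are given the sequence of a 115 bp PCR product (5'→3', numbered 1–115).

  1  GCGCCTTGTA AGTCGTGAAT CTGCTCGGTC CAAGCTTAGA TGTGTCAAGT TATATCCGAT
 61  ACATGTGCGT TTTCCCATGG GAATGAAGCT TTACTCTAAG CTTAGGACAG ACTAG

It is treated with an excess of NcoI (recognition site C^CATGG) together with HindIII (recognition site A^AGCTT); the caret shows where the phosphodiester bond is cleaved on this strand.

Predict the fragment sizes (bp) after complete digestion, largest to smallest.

The NcoI site (CCATGG) starts at position 75.
NcoI cuts after the first base of each site, so after position 75.
HindIII sites (AAGCTT) start at positions 32, 86, 98.
HindIII cuts after the first base of each site, so after positions 32, 86, 98.
Combined cut positions: 32, 75, 86, 98.
Linear molecule, 4 cuts → 5 fragments:
  1–32 → 32 bp
  33–75 → 43 bp
  76–86 → 11 bp
  87–98 → 12 bp
  99–115 → 17 bp
Sorted largest to smallest: 43, 32, 17, 12, 11 bp.

43, 32, 17, 12, 11 bp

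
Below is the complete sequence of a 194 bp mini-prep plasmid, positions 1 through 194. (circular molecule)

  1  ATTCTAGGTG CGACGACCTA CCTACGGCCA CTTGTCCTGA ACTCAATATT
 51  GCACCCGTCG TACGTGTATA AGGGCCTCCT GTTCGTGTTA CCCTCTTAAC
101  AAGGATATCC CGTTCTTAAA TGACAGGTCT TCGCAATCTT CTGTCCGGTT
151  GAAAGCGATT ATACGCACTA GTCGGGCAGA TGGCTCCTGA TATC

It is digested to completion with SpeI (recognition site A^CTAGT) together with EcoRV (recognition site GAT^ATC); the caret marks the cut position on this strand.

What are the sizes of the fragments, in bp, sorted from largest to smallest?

The SpeI site (ACTAGT) starts at position 167.
SpeI cuts after the first base of each site, so after position 167.
EcoRV sites (GATATC) start at positions 104, 189.
EcoRV cuts after base 3 of each site, so after positions 106, 191.
Combined cut positions: 106, 167, 191.
Circular molecule, 3 cuts → 3 fragments:
  107–167 → 61 bp
  168–191 → 24 bp
  192–194 then 1–106 → 3 + 106 = 109 bp
Sorted largest to smallest: 109, 61, 24 bp.

109, 61, 24 bp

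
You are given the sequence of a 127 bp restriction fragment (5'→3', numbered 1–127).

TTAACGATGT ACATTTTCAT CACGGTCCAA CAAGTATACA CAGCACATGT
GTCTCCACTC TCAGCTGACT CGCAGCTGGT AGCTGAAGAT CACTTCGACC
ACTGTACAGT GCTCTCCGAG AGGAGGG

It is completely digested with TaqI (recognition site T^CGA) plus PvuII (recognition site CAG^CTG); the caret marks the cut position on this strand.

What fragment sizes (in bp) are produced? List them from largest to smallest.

The TaqI site (TCGA) starts at position 95.
TaqI cuts after the first base of each site, so after position 95.
PvuII sites (CAGCTG) start at positions 62, 73.
PvuII cuts after base 3 of each site, so after positions 64, 75.
Combined cut positions: 64, 75, 95.
Linear molecule, 3 cuts → 4 fragments:
  1–64 → 64 bp
  65–75 → 11 bp
  76–95 → 20 bp
  96–127 → 32 bp
Sorted largest to smallest: 64, 32, 20, 11 bp.

64, 32, 20, 11 bp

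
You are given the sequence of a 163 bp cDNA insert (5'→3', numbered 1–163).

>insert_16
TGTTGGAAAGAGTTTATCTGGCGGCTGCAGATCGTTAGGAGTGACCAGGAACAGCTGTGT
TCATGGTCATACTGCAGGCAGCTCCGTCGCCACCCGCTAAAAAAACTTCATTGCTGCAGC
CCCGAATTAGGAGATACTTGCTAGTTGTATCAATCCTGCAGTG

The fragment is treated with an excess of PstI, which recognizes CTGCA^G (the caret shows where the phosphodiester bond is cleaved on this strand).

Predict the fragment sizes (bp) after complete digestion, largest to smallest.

PstI sites (CTGCAG) start at positions 25, 72, 114, 156.
PstI cuts after base 5 of each site (before the last base), so after positions 29, 76, 118, 160.
Linear molecule, 4 cuts → 5 fragments:
  1–29 → 29 bp
  30–76 → 47 bp
  77–118 → 42 bp
  119–160 → 42 bp
  161–163 → 3 bp
Sorted largest to smallest: 47, 42, 42, 29, 3 bp.

47, 42, 42, 29, 3 bp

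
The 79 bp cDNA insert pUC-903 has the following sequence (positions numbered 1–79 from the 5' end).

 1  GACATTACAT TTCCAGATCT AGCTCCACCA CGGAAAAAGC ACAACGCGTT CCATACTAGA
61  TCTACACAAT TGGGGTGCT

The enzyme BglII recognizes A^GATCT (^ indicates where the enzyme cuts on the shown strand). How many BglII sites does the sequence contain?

2

AGATCT occurs starting at positions 15, 58.
BglII cuts at 2 sites.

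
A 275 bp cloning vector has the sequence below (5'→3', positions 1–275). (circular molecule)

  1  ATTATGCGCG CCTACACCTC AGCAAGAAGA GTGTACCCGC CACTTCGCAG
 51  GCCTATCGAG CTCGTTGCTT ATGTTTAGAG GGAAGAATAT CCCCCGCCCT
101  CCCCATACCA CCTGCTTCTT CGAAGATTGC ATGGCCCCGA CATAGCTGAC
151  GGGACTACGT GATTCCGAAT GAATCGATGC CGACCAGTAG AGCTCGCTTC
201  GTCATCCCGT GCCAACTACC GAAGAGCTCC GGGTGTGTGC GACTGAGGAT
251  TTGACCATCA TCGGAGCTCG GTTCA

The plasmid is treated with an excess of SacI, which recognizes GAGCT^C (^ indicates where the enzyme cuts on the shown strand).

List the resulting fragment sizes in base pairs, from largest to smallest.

SacI sites (GAGCTC) start at positions 58, 190, 224, 264.
SacI cuts after base 5 of each site (before the last base), so after positions 62, 194, 228, 268.
Circular molecule, 4 cuts → 4 fragments:
  63–194 → 132 bp
  195–228 → 34 bp
  229–268 → 40 bp
  269–275 then 1–62 → 7 + 62 = 69 bp
Sorted largest to smallest: 132, 69, 40, 34 bp.

132, 69, 40, 34 bp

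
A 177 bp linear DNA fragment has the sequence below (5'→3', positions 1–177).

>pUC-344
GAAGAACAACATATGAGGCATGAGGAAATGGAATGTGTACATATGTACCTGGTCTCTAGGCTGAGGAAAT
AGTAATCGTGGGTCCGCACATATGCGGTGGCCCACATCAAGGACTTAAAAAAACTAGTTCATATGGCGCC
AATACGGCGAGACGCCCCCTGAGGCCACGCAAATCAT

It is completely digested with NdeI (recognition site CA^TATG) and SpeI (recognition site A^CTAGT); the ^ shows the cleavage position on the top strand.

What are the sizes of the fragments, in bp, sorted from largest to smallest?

49, 46, 33, 30, 11, 8 bp

NdeI sites (CATATG) start at positions 10, 40, 89, 130.
NdeI cuts after base 2 of each site, so after positions 11, 41, 90, 131.
The SpeI site (ACTAGT) starts at position 123.
SpeI cuts after the first base of each site, so after position 123.
Combined cut positions: 11, 41, 90, 123, 131.
Linear molecule, 5 cuts → 6 fragments:
  1–11 → 11 bp
  12–41 → 30 bp
  42–90 → 49 bp
  91–123 → 33 bp
  124–131 → 8 bp
  132–177 → 46 bp
Sorted largest to smallest: 49, 46, 33, 30, 11, 8 bp.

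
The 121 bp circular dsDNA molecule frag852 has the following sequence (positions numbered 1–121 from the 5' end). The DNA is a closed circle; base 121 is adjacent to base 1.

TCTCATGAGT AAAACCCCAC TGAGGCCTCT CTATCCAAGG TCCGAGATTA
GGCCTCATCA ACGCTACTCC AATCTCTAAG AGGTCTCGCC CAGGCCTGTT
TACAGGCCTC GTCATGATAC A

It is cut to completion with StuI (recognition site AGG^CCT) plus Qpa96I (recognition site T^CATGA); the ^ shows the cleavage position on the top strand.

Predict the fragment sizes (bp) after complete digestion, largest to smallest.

42, 27, 22, 12, 12, 6 bp

StuI sites (AGGCCT) start at positions 23, 50, 92, 104.
StuI cuts after base 3 of each site, so after positions 25, 52, 94, 106.
Qpa96I sites (TCATGA) start at positions 3, 112.
Qpa96I cuts after the first base of each site, so after positions 3, 112.
Combined cut positions: 3, 25, 52, 94, 106, 112.
Circular molecule, 6 cuts → 6 fragments:
  4–25 → 22 bp
  26–52 → 27 bp
  53–94 → 42 bp
  95–106 → 12 bp
  107–112 → 6 bp
  113–121 then 1–3 → 9 + 3 = 12 bp
Sorted largest to smallest: 42, 27, 22, 12, 12, 6 bp.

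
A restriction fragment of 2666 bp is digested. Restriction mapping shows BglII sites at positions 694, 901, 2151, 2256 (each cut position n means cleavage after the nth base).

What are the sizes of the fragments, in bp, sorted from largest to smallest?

Linear molecule, 4 cuts → 5 fragments:
  694 − 0 = 694 bp
  901 − 694 = 207 bp
  2151 − 901 = 1250 bp
  2256 − 2151 = 105 bp
  2666 − 2256 = 410 bp
Sorted largest to smallest: 1250, 694, 410, 207, 105 bp.

1250, 694, 410, 207, 105 bp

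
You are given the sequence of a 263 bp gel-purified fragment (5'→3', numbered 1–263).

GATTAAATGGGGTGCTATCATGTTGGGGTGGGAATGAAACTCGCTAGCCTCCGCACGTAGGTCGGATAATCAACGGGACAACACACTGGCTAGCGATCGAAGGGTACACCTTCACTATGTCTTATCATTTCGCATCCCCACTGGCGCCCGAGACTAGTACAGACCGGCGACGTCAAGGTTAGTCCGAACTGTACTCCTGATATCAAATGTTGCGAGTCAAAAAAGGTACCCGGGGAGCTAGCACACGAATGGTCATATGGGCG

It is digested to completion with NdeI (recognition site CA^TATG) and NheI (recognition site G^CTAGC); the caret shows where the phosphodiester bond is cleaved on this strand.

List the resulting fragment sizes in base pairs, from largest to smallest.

148, 46, 43, 18, 8 bp

The NdeI site (CATATG) starts at position 254.
NdeI cuts after base 2 of each site, so after position 255.
NheI sites (GCTAGC) start at positions 43, 89, 237.
NheI cuts after the first base of each site, so after positions 43, 89, 237.
Combined cut positions: 43, 89, 237, 255.
Linear molecule, 4 cuts → 5 fragments:
  1–43 → 43 bp
  44–89 → 46 bp
  90–237 → 148 bp
  238–255 → 18 bp
  256–263 → 8 bp
Sorted largest to smallest: 148, 46, 43, 18, 8 bp.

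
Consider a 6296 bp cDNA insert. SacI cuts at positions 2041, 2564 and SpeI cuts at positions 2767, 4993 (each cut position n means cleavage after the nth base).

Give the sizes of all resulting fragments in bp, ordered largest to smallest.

2226, 2041, 1303, 523, 203 bp

Combined cut positions (sorted): 2041, 2564, 2767, 4993.
Linear molecule, 4 cuts → 5 fragments:
  2041 − 0 = 2041 bp
  2564 − 2041 = 523 bp
  2767 − 2564 = 203 bp
  4993 − 2767 = 2226 bp
  6296 − 4993 = 1303 bp
Sorted largest to smallest: 2226, 2041, 1303, 523, 203 bp.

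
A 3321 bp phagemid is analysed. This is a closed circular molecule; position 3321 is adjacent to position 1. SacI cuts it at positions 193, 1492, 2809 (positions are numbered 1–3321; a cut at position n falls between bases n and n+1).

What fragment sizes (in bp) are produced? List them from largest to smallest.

Circular molecule, 3 cuts → 3 fragments:
  1492 − 193 = 1299 bp
  2809 − 1492 = 1317 bp
  wrap: 3321 − 2809 + 193 = 705 bp
Sorted largest to smallest: 1317, 1299, 705 bp.

1317, 1299, 705 bp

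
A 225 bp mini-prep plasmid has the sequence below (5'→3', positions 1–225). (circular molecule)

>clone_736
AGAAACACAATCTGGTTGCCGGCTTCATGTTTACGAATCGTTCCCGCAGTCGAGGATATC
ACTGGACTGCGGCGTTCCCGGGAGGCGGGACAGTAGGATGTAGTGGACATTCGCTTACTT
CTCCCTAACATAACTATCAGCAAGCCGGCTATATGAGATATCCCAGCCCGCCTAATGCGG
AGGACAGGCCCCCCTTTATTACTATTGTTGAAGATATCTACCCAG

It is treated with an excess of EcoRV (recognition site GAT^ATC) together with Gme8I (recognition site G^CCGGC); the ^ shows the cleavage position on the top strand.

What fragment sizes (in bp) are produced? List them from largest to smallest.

EcoRV sites (GATATC) start at positions 55, 157, 213.
EcoRV cuts after base 3 of each site, so after positions 57, 159, 215.
Gme8I sites (GCCGGC) start at positions 18, 144.
Gme8I cuts after the first base of each site, so after positions 18, 144.
Combined cut positions: 18, 57, 144, 159, 215.
Circular molecule, 5 cuts → 5 fragments:
  19–57 → 39 bp
  58–144 → 87 bp
  145–159 → 15 bp
  160–215 → 56 bp
  216–225 then 1–18 → 10 + 18 = 28 bp
Sorted largest to smallest: 87, 56, 39, 28, 15 bp.

87, 56, 39, 28, 15 bp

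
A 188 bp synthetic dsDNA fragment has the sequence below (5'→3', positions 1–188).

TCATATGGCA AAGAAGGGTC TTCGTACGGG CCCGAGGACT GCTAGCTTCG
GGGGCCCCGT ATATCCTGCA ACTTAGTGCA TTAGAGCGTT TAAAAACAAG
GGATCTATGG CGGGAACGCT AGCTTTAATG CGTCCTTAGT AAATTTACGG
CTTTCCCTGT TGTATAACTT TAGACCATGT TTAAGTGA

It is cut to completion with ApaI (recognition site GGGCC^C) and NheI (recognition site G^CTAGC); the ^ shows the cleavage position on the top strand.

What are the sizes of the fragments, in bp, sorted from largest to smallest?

ApaI sites (GGGCCC) start at positions 28, 52.
ApaI cuts after base 5 of each site (before the last base), so after positions 32, 56.
NheI sites (GCTAGC) start at positions 41, 118.
NheI cuts after the first base of each site, so after positions 41, 118.
Combined cut positions: 32, 41, 56, 118.
Linear molecule, 4 cuts → 5 fragments:
  1–32 → 32 bp
  33–41 → 9 bp
  42–56 → 15 bp
  57–118 → 62 bp
  119–188 → 70 bp
Sorted largest to smallest: 70, 62, 32, 15, 9 bp.

70, 62, 32, 15, 9 bp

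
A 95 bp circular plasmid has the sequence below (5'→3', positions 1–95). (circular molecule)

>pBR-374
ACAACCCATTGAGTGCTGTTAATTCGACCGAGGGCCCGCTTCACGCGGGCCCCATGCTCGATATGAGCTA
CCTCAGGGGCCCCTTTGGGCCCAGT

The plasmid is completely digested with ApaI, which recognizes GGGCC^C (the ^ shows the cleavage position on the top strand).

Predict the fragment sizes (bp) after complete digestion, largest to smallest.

40, 30, 15, 10 bp

ApaI sites (GGGCCC) start at positions 32, 47, 77, 87.
ApaI cuts after base 5 of each site (before the last base), so after positions 36, 51, 81, 91.
Circular molecule, 4 cuts → 4 fragments:
  37–51 → 15 bp
  52–81 → 30 bp
  82–91 → 10 bp
  92–95 then 1–36 → 4 + 36 = 40 bp
Sorted largest to smallest: 40, 30, 15, 10 bp.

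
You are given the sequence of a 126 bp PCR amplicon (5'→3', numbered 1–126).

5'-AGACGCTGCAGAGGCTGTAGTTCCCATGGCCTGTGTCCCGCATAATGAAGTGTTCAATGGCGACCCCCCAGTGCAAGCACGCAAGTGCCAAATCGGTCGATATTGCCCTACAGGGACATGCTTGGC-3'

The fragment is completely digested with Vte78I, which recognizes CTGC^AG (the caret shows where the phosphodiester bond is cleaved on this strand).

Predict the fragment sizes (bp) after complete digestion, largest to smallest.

117, 9 bp

The Vte78I site (CTGCAG) starts at position 6.
Vte78I cuts after base 4 of each site, so after position 9.
Linear molecule, 1 cut → 2 fragments:
  1–9 → 9 bp
  10–126 → 117 bp
Sorted largest to smallest: 117, 9 bp.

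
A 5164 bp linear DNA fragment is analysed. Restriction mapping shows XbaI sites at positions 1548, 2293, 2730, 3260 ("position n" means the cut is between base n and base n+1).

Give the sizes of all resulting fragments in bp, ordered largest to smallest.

Linear molecule, 4 cuts → 5 fragments:
  1548 − 0 = 1548 bp
  2293 − 1548 = 745 bp
  2730 − 2293 = 437 bp
  3260 − 2730 = 530 bp
  5164 − 3260 = 1904 bp
Sorted largest to smallest: 1904, 1548, 745, 530, 437 bp.

1904, 1548, 745, 530, 437 bp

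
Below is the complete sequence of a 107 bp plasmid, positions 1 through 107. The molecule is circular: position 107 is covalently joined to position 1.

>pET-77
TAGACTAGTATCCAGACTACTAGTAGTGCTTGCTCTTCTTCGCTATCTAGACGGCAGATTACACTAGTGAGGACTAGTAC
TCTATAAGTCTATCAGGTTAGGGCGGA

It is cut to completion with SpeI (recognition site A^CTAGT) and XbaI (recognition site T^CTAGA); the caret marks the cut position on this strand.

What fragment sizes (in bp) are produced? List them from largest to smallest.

38, 27, 17, 15, 10 bp

SpeI sites (ACTAGT) start at positions 4, 19, 63, 73.
SpeI cuts after the first base of each site, so after positions 4, 19, 63, 73.
The XbaI site (TCTAGA) starts at position 46.
XbaI cuts after the first base of each site, so after position 46.
Combined cut positions: 4, 19, 46, 63, 73.
Circular molecule, 5 cuts → 5 fragments:
  5–19 → 15 bp
  20–46 → 27 bp
  47–63 → 17 bp
  64–73 → 10 bp
  74–107 then 1–4 → 34 + 4 = 38 bp
Sorted largest to smallest: 38, 27, 17, 15, 10 bp.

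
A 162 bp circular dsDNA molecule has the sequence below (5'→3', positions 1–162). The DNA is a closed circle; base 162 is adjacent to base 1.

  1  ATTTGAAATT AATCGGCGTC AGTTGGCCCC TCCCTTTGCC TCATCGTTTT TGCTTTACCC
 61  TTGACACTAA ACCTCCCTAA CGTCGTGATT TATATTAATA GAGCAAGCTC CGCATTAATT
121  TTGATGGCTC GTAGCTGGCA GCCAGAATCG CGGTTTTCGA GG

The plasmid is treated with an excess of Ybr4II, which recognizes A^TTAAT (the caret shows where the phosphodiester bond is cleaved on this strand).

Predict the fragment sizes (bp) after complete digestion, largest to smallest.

Ybr4II sites (ATTAAT) start at positions 8, 94, 114.
Ybr4II cuts after the first base of each site, so after positions 8, 94, 114.
Circular molecule, 3 cuts → 3 fragments:
  9–94 → 86 bp
  95–114 → 20 bp
  115–162 then 1–8 → 48 + 8 = 56 bp
Sorted largest to smallest: 86, 56, 20 bp.

86, 56, 20 bp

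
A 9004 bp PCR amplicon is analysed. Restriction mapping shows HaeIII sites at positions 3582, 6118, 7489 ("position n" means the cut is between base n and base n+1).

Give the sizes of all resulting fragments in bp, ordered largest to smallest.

Linear molecule, 3 cuts → 4 fragments:
  3582 − 0 = 3582 bp
  6118 − 3582 = 2536 bp
  7489 − 6118 = 1371 bp
  9004 − 7489 = 1515 bp
Sorted largest to smallest: 3582, 2536, 1515, 1371 bp.

3582, 2536, 1515, 1371 bp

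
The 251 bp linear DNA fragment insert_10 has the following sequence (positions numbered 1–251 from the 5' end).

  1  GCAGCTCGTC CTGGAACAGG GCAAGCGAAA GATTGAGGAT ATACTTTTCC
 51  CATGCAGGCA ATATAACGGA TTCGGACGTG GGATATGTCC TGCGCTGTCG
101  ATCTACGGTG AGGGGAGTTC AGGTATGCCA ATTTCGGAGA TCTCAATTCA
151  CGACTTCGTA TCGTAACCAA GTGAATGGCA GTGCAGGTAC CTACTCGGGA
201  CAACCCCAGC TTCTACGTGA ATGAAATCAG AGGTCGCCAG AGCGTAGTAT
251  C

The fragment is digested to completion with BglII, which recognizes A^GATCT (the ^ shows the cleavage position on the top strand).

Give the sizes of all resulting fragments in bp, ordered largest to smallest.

The BglII site (AGATCT) starts at position 138.
BglII cuts after the first base of each site, so after position 138.
Linear molecule, 1 cut → 2 fragments:
  1–138 → 138 bp
  139–251 → 113 bp
Sorted largest to smallest: 138, 113 bp.

138, 113 bp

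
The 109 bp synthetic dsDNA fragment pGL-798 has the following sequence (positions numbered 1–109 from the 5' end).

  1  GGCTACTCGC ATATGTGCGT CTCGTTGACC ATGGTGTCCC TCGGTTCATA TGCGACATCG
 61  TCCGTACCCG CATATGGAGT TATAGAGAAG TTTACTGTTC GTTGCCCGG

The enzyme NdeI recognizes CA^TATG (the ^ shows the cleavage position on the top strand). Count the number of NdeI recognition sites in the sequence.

CATATG occurs starting at positions 10, 47, 71.
NdeI cuts at 3 sites.

3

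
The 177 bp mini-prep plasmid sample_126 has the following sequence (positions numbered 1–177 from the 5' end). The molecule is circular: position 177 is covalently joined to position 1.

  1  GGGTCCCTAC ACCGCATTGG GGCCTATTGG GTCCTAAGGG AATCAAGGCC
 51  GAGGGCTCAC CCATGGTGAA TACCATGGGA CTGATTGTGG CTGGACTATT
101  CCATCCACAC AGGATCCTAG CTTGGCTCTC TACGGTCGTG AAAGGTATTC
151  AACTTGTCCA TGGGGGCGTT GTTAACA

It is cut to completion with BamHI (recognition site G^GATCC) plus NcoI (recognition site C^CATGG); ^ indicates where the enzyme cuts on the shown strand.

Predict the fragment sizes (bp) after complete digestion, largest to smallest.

80, 46, 39, 12 bp

The BamHI site (GGATCC) starts at position 112.
BamHI cuts after the first base of each site, so after position 112.
NcoI sites (CCATGG) start at positions 61, 73, 158.
NcoI cuts after the first base of each site, so after positions 61, 73, 158.
Combined cut positions: 61, 73, 112, 158.
Circular molecule, 4 cuts → 4 fragments:
  62–73 → 12 bp
  74–112 → 39 bp
  113–158 → 46 bp
  159–177 then 1–61 → 19 + 61 = 80 bp
Sorted largest to smallest: 80, 46, 39, 12 bp.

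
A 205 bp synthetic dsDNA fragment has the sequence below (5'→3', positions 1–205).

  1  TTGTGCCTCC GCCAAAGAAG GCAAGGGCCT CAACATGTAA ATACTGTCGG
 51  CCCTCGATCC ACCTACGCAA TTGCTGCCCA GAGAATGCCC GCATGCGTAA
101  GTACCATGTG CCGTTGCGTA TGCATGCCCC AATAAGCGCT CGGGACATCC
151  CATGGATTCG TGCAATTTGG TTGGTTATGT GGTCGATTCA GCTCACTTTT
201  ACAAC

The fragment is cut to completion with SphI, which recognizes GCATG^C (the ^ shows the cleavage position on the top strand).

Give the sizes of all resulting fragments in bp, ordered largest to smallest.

SphI sites (GCATGC) start at positions 91, 122.
SphI cuts after base 5 of each site (before the last base), so after positions 95, 126.
Linear molecule, 2 cuts → 3 fragments:
  1–95 → 95 bp
  96–126 → 31 bp
  127–205 → 79 bp
Sorted largest to smallest: 95, 79, 31 bp.

95, 79, 31 bp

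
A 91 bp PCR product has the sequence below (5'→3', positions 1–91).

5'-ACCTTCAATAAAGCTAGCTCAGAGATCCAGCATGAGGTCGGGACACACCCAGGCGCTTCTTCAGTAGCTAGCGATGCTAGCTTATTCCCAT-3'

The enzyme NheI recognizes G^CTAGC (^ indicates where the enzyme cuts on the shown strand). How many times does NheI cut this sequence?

GCTAGC occurs starting at positions 13, 67, 76.
NheI cuts at 3 sites.

3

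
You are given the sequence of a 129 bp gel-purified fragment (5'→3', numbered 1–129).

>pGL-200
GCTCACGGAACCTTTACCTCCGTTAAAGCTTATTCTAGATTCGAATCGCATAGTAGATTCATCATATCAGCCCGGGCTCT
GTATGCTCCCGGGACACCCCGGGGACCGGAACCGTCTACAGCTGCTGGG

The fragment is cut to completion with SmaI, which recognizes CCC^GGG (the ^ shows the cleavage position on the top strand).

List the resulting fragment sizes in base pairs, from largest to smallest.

73, 29, 17, 10 bp

SmaI sites (CCCGGG) start at positions 71, 88, 98.
SmaI cuts after base 3 of each site, so after positions 73, 90, 100.
Linear molecule, 3 cuts → 4 fragments:
  1–73 → 73 bp
  74–90 → 17 bp
  91–100 → 10 bp
  101–129 → 29 bp
Sorted largest to smallest: 73, 29, 17, 10 bp.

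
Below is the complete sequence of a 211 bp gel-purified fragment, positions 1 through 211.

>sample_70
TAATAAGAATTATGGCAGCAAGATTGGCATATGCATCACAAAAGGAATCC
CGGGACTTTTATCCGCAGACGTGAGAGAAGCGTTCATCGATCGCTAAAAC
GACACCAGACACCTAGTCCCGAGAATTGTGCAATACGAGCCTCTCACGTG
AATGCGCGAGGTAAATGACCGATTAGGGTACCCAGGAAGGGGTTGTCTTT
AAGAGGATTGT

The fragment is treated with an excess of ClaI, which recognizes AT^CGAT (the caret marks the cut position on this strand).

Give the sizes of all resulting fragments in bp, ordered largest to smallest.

The ClaI site (ATCGAT) starts at position 86.
ClaI cuts after base 2 of each site, so after position 87.
Linear molecule, 1 cut → 2 fragments:
  1–87 → 87 bp
  88–211 → 124 bp
Sorted largest to smallest: 124, 87 bp.

124, 87 bp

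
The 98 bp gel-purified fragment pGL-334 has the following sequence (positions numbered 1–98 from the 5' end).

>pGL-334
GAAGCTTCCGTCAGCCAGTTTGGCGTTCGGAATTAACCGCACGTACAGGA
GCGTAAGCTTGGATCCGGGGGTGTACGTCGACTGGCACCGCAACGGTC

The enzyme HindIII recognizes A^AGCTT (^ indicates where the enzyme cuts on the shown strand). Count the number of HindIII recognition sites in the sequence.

2

AAGCTT occurs starting at positions 2, 55.
HindIII cuts at 2 sites.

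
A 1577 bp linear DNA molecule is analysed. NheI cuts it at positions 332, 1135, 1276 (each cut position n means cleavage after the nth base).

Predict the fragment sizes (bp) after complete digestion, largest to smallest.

803, 332, 301, 141 bp

Linear molecule, 3 cuts → 4 fragments:
  332 − 0 = 332 bp
  1135 − 332 = 803 bp
  1276 − 1135 = 141 bp
  1577 − 1276 = 301 bp
Sorted largest to smallest: 803, 332, 301, 141 bp.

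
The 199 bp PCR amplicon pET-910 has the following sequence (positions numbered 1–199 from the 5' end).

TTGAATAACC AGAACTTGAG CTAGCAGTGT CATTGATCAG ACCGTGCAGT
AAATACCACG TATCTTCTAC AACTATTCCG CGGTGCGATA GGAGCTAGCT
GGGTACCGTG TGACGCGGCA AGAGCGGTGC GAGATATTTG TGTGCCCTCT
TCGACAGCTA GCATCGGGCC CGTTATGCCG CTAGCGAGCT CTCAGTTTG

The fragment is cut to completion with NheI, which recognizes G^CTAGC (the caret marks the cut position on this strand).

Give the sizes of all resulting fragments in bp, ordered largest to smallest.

NheI sites (GCTAGC) start at positions 20, 94, 157, 180.
NheI cuts after the first base of each site, so after positions 20, 94, 157, 180.
Linear molecule, 4 cuts → 5 fragments:
  1–20 → 20 bp
  21–94 → 74 bp
  95–157 → 63 bp
  158–180 → 23 bp
  181–199 → 19 bp
Sorted largest to smallest: 74, 63, 23, 20, 19 bp.

74, 63, 23, 20, 19 bp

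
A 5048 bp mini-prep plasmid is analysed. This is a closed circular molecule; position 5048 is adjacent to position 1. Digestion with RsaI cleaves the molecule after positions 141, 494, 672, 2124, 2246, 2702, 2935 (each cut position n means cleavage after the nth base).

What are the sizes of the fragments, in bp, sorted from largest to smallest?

2254, 1452, 456, 353, 233, 178, 122 bp

Circular molecule, 7 cuts → 7 fragments:
  494 − 141 = 353 bp
  672 − 494 = 178 bp
  2124 − 672 = 1452 bp
  2246 − 2124 = 122 bp
  2702 − 2246 = 456 bp
  2935 − 2702 = 233 bp
  wrap: 5048 − 2935 + 141 = 2254 bp
Sorted largest to smallest: 2254, 1452, 456, 353, 233, 178, 122 bp.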